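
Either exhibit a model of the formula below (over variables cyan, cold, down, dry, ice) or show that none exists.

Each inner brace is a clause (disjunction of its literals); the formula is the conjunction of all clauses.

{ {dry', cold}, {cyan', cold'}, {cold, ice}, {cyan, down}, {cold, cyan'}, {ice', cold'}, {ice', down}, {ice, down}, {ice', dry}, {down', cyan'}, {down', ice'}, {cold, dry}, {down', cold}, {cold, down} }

Try dry = 0.
From the singleton clause (ice'), ice = 0.
From the singleton clause (cold), cold = 1.
From the singleton clause (cyan'), cyan = 0.
From the singleton clause (down), down = 1.
Every clause now holds.

cyan ↦ 0, cold ↦ 1, down ↦ 1, dry ↦ 0, ice ↦ 0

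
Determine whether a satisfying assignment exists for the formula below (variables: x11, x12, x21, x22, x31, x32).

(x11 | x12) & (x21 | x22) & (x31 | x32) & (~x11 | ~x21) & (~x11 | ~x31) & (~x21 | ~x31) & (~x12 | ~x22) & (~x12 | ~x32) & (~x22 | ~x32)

Try x11 = 1.
The clause (~x21) is unit, so x21 = 0.
The clause (x22) is unit, so x22 = 1.
The clause (~x31) is unit, so x31 = 0.
The clause (x32) is unit, so x32 = 1.
But (~x32) is also a unit clause — contradiction.
So x11 must be the other value — set x11 = 0.
The clause (x12) is unit, so x12 = 1.
The clause (~x22) is unit, so x22 = 0.
The clause (x21) is unit, so x21 = 1.
The clause (~x31) is unit, so x31 = 0.
The clause (x32) is unit, so x32 = 1.
But (~x32) is also a unit clause — contradiction.
Neither x11 = 1 nor x11 = 0 works.
No assignment satisfies every clause.

No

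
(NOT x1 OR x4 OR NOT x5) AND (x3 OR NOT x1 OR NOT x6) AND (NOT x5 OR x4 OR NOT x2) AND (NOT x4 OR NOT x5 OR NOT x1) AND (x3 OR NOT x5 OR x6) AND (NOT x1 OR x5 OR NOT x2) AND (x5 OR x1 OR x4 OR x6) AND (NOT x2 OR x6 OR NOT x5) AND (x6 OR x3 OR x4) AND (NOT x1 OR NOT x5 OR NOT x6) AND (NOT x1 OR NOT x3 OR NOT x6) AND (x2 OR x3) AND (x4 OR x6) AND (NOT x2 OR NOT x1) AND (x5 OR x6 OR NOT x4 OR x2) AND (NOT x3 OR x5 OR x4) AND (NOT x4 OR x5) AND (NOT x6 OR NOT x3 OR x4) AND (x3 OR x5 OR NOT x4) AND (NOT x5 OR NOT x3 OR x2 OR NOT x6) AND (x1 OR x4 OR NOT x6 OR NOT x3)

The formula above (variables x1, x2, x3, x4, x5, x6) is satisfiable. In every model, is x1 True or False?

False

Suppose x1 = true.
(NOT x2) alone gives x2 = false.
(x3) alone gives x3 = true.
(NOT x6) alone gives x6 = false.
(x4) alone gives x4 = true.
(NOT x5) alone gives x5 = false.
Now (x5) is unsatisfied and unit — conflict.
So every satisfying assignment has x1 = False.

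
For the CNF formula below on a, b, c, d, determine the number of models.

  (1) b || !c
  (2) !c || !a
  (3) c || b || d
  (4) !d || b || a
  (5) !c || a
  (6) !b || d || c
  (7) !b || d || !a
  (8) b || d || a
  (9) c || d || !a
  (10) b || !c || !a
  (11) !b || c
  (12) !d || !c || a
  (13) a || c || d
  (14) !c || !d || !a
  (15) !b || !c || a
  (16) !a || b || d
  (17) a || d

1

There are 2^4 = 16 truth assignments over (a, b, c, d).
Check each against the 17 clauses (columns in the order a, b, c, d):
  F F F F  ✗ fails (c || b || d)
  F F F T  ✗ fails (!d || b || a)
  F F T F  ✗ fails (b || !c)
  F F T T  ✗ fails (b || !c)
  F T F F  ✗ fails (!b || d || c)
  F T F T  ✗ fails (!b || c)
  F T T F  ✗ fails (!c || a)
  F T T T  ✗ fails (!c || a)
  T F F F  ✗ fails (c || b || d)
  T F F T  ✓ satisfies all
  T F T F  ✗ fails (b || !c)
  T F T T  ✗ fails (b || !c)
  T T F F  ✗ fails (!b || d || c)
  T T F T  ✗ fails (!b || c)
  T T T F  ✗ fails (!c || !a)
  T T T T  ✗ fails (!c || !a)
1 of the 16 rows is a model.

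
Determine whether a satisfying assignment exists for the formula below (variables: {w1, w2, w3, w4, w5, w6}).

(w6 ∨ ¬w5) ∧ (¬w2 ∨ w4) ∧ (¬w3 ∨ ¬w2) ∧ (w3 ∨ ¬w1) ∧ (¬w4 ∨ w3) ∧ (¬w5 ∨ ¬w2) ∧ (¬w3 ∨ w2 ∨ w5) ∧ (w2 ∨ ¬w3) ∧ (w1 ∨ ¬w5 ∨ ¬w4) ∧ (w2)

Unsatisfiable

The clause (w2) is unit, so w2 = True.
The clause (w4) is unit, so w4 = True.
The clause (¬w3) is unit, so w3 = False.
Now (w3) is unsatisfied and unit — conflict.
No assignment satisfies every clause.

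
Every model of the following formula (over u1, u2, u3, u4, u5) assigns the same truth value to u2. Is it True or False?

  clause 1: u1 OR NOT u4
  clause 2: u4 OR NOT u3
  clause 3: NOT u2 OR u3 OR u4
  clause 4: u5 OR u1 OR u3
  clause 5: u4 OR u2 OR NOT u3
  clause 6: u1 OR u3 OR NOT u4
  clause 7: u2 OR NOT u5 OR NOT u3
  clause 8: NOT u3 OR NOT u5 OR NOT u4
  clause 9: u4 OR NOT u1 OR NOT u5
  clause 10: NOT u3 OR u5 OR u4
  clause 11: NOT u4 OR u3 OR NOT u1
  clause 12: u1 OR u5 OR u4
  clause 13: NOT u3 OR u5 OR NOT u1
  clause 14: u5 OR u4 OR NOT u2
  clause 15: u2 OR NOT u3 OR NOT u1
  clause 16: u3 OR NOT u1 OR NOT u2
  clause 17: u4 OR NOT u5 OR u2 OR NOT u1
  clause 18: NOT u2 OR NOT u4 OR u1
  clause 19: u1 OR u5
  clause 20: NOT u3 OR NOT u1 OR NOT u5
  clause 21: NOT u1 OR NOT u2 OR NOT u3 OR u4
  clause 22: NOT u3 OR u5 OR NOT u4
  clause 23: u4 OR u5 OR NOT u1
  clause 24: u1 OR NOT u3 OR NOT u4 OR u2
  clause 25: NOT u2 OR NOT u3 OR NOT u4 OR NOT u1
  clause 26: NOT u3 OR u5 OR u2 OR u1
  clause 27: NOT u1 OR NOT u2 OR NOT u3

False

Suppose u2 = true.
Branch on u1: set u1 = true.
Unit clause (u3) forces u3 = true.
But (NOT u3) is also a unit clause — contradiction.
Backtrack on u1: now try u1 = false.
Unit clause (NOT u4) forces u4 = false.
Unit clause (NOT u3) forces u3 = false.
But (u3) is also a unit clause — contradiction.
Neither u1 = true nor u1 = false works.
So every satisfying assignment has u2 = False.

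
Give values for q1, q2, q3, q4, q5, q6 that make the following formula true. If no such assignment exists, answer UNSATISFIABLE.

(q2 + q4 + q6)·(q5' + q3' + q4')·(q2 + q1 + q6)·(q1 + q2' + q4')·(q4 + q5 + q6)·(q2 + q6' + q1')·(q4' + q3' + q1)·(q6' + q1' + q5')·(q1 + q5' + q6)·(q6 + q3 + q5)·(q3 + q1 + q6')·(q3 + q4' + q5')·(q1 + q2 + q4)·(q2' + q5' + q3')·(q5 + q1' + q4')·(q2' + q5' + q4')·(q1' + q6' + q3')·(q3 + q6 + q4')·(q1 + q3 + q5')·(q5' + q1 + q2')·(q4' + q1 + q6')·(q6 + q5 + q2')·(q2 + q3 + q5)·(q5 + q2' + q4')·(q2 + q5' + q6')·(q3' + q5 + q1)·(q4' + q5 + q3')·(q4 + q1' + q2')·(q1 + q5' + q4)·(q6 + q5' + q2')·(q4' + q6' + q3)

UNSATISFIABLE

Suppose q2 = 1.
Suppose q1 = 1.
(q4) alone gives q4 = 1.
(q5) alone gives q5 = 1.
Now (q5') is unsatisfied and unit — conflict.
That branch fails; take q1 = 0 instead.
(q4') alone gives q4 = 0.
(q5') alone gives q5 = 0.
(q6) alone gives q6 = 1.
(q3) alone gives q3 = 1.
Now (q3') is unsatisfied and unit — conflict.
Both values of q1 lead to a conflict.
That branch fails; take q2 = 0 instead.
Suppose q4 = 1.
Suppose q5 = 0.
(q1') alone gives q1 = 0.
(q6) alone gives q6 = 1.
Now (q6') is unsatisfied and unit — conflict.
That branch fails; take q5 = 1 instead.
(q3') alone gives q3 = 0.
Now (q3) is unsatisfied and unit — conflict.
Both values of q5 lead to a conflict.
That branch fails; take q4 = 0 instead.
(q6) alone gives q6 = 1.
(q1') alone gives q1 = 0.
Now (q1) is unsatisfied and unit — conflict.
Both values of q4 lead to a conflict.
Both values of q2 lead to a conflict.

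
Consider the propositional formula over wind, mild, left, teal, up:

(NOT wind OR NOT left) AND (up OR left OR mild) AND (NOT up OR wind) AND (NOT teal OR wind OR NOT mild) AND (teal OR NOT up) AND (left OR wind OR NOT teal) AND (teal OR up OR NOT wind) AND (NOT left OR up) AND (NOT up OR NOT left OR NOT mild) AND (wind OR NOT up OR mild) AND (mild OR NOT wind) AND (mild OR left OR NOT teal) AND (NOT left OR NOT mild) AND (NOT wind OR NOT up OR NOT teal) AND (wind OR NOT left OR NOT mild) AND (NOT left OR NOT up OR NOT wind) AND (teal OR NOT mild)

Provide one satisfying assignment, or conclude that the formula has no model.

wind ↦ true,  mild ↦ true,  left ↦ false,  teal ↦ true,  up ↦ false

Branch on wind: set wind = true.
Unit clause (NOT left) forces left = false.
Unit clause (mild) forces mild = true.
Unit clause (teal) forces teal = true.
Unit clause (NOT up) forces up = false.
Every clause now holds.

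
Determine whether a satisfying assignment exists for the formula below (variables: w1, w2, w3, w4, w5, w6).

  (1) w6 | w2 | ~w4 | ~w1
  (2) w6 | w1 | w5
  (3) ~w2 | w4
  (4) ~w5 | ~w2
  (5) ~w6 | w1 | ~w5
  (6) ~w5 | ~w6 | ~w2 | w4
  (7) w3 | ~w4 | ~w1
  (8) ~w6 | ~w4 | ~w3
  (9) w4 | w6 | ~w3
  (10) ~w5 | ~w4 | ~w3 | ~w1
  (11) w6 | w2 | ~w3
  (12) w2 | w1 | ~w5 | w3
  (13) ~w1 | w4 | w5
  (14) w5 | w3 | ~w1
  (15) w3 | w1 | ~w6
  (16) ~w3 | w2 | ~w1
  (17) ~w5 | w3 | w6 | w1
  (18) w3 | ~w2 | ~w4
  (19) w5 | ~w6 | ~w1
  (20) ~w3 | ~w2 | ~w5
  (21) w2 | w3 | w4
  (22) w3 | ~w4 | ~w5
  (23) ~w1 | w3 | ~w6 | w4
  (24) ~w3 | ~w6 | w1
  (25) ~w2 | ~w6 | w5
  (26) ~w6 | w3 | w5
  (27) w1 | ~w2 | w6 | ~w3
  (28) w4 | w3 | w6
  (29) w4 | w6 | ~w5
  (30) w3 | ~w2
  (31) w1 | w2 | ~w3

Try w2 = 1.
Unit clause (w4) forces w4 = 1.
Unit clause (~w5) forces w5 = 0.
Unit clause (w3) forces w3 = 1.
Unit clause (~w6) forces w6 = 0.
Unit clause (w1) forces w1 = 1.
Every clause now holds.
A satisfying assignment: w1 ↦ 1, w2 ↦ 1, w3 ↦ 1, w4 ↦ 1, w5 ↦ 0, w6 ↦ 0.

Yes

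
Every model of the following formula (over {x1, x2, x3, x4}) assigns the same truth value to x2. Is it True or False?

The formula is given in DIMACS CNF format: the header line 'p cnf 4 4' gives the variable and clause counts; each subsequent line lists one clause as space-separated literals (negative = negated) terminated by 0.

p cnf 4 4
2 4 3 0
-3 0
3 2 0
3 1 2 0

True

Suppose x2 = False.
Unit clause (¬x3) forces x3 = False.
That conflicts with the unit clause (x3).
So every satisfying assignment has x2 = True.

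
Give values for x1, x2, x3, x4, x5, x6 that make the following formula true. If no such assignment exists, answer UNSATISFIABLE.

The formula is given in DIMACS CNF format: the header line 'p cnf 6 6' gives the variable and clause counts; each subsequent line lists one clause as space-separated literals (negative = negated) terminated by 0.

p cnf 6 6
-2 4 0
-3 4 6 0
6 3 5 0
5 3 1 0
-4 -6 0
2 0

x1 ↦ True, x2 ↦ True, x3 ↦ False, x4 ↦ True, x5 ↦ True, x6 ↦ False

Unit clause (x2) forces x2 = True.
Unit clause (x4) forces x4 = True.
Unit clause (¬x6) forces x6 = False.
Case x3 = False:
Unit clause (x5) forces x5 = True.
Every clause is now satisfied; x1 is unconstrained.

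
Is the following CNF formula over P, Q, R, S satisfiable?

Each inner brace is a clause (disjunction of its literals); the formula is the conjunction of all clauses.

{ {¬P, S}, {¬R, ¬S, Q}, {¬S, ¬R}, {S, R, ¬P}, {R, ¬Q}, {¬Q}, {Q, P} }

Yes

Unit clause (¬Q) forces Q = False.
Unit clause (P) forces P = True.
Unit clause (S) forces S = True.
Unit clause (¬R) forces R = False.
All clauses are satisfied.
A satisfying assignment: P ↦ True,  Q ↦ False,  R ↦ False,  S ↦ True.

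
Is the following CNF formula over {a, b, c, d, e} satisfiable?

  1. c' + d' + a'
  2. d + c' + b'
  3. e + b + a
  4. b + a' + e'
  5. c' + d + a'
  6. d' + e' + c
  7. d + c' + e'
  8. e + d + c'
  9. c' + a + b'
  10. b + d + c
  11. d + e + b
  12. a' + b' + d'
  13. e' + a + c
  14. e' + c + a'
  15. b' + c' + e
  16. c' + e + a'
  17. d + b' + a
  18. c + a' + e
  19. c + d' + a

Suppose c = 1.
Suppose d = 1.
Unit clause (a') forces a = 0.
Unit clause (b') forces b = 0.
Unit clause (e) forces e = 1.
All clauses are satisfied.
A satisfying assignment: a: 0; b: 0; c: 1; d: 1; e: 1.

Yes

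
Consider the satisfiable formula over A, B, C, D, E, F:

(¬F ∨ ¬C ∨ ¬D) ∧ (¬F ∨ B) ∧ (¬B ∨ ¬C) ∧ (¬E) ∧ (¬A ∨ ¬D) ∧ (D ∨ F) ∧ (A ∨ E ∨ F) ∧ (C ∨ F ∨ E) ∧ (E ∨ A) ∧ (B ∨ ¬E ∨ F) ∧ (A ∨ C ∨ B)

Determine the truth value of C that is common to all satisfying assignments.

Suppose C = True.
From the singleton clause (¬B), B = False.
From the singleton clause (¬F), F = False.
From the singleton clause (¬E), E = False.
From the singleton clause (D), D = True.
From the singleton clause (¬A), A = False.
That conflicts with the unit clause (A).
So every satisfying assignment has C = False.

False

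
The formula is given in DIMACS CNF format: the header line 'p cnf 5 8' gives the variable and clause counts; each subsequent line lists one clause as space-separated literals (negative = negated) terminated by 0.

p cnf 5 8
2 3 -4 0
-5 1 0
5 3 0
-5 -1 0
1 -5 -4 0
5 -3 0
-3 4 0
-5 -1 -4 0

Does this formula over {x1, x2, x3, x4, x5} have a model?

Case x5 = False:
The clause (x3) is unit, so x3 = True.
But (¬x3) is also a unit clause — contradiction.
So x5 must be the other value — set x5 = True.
The clause (x1) is unit, so x1 = True.
But (¬x1) is also a unit clause — contradiction.
Neither x5 = True nor x5 = False works.
No assignment satisfies every clause.

No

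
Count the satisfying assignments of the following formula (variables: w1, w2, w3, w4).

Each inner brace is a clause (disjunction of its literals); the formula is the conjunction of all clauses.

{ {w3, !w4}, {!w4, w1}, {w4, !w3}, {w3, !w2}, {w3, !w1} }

There are 2^4 = 16 truth assignments over (w1, w2, w3, w4).
Check each against the 5 clauses (columns in the order w1, w2, w3, w4):
  F F F F  ✓ satisfies all
  F F F T  ✗ fails (w3 || !w4)
  F F T F  ✗ fails (w4 || !w3)
  F F T T  ✗ fails (!w4 || w1)
  F T F F  ✗ fails (w3 || !w2)
  F T F T  ✗ fails (w3 || !w4)
  F T T F  ✗ fails (w4 || !w3)
  F T T T  ✗ fails (!w4 || w1)
  T F F F  ✗ fails (w3 || !w1)
  T F F T  ✗ fails (w3 || !w4)
  T F T F  ✗ fails (w4 || !w3)
  T F T T  ✓ satisfies all
  T T F F  ✗ fails (w3 || !w2)
  T T F T  ✗ fails (w3 || !w4)
  T T T F  ✗ fails (w4 || !w3)
  T T T T  ✓ satisfies all
3 of the 16 rows are models.

3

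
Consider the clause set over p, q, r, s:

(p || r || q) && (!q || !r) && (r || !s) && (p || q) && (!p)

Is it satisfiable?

(!p) alone gives p = false.
(q) alone gives q = true.
(!r) alone gives r = false.
(!s) alone gives s = false.
Every clause now holds.
A satisfying assignment: p: false,  q: true,  r: false,  s: false.

Yes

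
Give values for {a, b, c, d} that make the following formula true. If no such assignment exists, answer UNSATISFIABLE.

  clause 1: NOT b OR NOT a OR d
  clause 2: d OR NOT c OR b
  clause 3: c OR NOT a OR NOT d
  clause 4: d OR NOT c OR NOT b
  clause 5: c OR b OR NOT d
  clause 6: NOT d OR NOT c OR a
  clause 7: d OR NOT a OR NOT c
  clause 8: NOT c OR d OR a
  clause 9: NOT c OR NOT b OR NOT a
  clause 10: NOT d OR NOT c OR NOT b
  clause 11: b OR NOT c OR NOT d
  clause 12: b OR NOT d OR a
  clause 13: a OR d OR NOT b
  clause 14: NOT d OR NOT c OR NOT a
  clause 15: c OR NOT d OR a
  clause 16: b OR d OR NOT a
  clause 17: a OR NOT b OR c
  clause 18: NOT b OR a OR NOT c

a: false,  b: false,  c: false,  d: false

Branch on b: set b = false.
Branch on d: set d = false.
The clause (NOT c) is unit, so c = false.
The clause (NOT a) is unit, so a = false.
Every clause now holds.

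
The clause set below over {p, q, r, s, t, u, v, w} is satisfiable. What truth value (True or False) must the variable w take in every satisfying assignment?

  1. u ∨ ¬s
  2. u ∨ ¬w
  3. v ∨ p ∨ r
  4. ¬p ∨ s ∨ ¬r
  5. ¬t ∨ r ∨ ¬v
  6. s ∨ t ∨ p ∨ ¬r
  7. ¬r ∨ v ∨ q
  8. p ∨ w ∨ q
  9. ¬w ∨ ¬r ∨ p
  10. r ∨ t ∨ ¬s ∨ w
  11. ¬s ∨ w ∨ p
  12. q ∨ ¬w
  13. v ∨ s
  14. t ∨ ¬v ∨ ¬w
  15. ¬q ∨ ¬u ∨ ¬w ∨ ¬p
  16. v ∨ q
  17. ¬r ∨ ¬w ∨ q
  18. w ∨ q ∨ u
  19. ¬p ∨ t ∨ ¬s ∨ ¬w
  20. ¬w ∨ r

False

Suppose w = True.
The clause (u) is unit, so u = True.
The clause (q) is unit, so q = True.
The clause (¬p) is unit, so p = False.
The clause (¬r) is unit, so r = False.
That conflicts with the unit clause (r).
So every satisfying assignment has w = False.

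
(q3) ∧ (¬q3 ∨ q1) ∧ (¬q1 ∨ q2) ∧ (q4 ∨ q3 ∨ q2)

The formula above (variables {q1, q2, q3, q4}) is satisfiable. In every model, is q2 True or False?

Suppose q2 = False.
Unit clause (q3) forces q3 = True.
Unit clause (q1) forces q1 = True.
But (¬q1) is also a unit clause — contradiction.
So every satisfying assignment has q2 = True.

True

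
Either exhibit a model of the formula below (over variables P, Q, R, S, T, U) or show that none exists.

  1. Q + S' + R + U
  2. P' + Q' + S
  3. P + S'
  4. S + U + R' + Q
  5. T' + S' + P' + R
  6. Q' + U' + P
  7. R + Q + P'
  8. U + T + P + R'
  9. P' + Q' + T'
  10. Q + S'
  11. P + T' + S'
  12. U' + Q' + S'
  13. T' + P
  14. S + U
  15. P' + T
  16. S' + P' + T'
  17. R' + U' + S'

P: 1; Q: 0; R: 1; S: 0; T: 1; U: 1

Case P = 1:
From the singleton clause (T), T = 1.
From the singleton clause (Q'), Q = 0.
From the singleton clause (R), R = 1.
From the singleton clause (S'), S = 0.
From the singleton clause (U), U = 1.
All clauses are satisfied.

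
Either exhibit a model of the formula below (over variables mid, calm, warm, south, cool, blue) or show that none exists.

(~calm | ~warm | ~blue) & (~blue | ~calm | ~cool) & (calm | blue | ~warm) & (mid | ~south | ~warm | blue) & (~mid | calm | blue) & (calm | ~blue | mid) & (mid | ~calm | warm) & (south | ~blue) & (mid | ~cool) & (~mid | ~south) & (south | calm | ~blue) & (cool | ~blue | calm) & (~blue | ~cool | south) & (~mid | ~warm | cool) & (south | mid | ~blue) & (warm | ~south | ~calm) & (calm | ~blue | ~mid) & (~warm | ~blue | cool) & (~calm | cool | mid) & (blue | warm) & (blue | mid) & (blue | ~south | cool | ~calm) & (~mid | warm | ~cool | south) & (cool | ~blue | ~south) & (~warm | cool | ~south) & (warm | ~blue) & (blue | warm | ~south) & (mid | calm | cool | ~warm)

Branch on south: set south = 0.
Unit clause (~blue) forces blue = 0.
Unit clause (warm) forces warm = 1.
Unit clause (calm) forces calm = 1.
Unit clause (mid) forces mid = 1.
Unit clause (cool) forces cool = 1.
Every clause now holds.

mid=1,  calm=1,  warm=1,  south=0,  cool=1,  blue=0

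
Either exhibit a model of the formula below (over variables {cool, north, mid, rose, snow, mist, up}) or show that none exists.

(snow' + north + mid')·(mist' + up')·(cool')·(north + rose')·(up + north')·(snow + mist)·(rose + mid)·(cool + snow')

From the singleton clause (cool'), cool = 0.
From the singleton clause (snow'), snow = 0.
From the singleton clause (mist), mist = 1.
From the singleton clause (up'), up = 0.
From the singleton clause (north'), north = 0.
From the singleton clause (rose'), rose = 0.
From the singleton clause (mid), mid = 1.
Every clause now holds.

cool ↦ 0, north ↦ 0, mid ↦ 1, rose ↦ 0, snow ↦ 0, mist ↦ 1, up ↦ 0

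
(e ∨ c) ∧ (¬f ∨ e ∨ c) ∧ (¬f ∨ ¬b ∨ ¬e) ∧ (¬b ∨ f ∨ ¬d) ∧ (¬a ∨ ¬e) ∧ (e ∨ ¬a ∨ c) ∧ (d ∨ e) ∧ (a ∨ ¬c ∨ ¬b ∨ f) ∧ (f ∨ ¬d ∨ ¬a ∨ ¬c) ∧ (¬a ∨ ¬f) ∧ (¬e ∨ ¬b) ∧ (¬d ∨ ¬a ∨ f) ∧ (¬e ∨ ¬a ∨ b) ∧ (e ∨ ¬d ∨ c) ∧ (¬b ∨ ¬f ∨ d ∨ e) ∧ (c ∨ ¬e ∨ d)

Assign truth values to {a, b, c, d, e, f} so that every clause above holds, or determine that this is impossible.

a: False, b: True, c: True, d: True, e: False, f: True

Suppose e = False.
(c) alone gives c = True.
(d) alone gives d = True.
Suppose b = True.
(f) alone gives f = True.
(¬a) alone gives a = False.
All clauses are satisfied.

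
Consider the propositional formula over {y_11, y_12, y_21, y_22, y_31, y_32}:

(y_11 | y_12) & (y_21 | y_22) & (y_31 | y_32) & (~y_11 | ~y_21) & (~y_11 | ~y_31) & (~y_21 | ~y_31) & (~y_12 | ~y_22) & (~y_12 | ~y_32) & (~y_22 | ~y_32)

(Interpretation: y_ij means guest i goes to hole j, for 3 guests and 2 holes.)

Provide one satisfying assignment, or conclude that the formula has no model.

UNSATISFIABLE

Suppose y_11 = 1.
From the singleton clause (~y_21), y_21 = 0.
From the singleton clause (y_22), y_22 = 1.
From the singleton clause (~y_31), y_31 = 0.
From the singleton clause (y_32), y_32 = 1.
But (~y_32) is also a unit clause — contradiction.
So y_11 must be the other value — set y_11 = 0.
From the singleton clause (y_12), y_12 = 1.
From the singleton clause (~y_22), y_22 = 0.
From the singleton clause (y_21), y_21 = 1.
From the singleton clause (~y_31), y_31 = 0.
From the singleton clause (y_32), y_32 = 1.
But (~y_32) is also a unit clause — contradiction.
Neither y_11 = 1 nor y_11 = 0 works.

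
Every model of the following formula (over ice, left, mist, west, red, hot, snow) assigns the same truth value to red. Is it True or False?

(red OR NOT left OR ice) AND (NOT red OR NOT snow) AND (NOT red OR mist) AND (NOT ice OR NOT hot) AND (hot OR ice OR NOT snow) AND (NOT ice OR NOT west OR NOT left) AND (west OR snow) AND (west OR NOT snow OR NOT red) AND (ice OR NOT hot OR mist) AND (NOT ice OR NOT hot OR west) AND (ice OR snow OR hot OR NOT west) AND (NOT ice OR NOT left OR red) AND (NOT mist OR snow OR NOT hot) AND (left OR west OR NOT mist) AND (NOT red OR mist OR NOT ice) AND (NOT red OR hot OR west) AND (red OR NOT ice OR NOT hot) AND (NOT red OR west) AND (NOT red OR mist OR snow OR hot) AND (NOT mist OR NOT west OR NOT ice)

False

Suppose red = true.
Unit clause (NOT snow) forces snow = false.
Unit clause (mist) forces mist = true.
Unit clause (west) forces west = true.
Unit clause (NOT hot) forces hot = false.
Unit clause (ice) forces ice = true.
Now (NOT ice) is unsatisfied and unit — conflict.
So every satisfying assignment has red = False.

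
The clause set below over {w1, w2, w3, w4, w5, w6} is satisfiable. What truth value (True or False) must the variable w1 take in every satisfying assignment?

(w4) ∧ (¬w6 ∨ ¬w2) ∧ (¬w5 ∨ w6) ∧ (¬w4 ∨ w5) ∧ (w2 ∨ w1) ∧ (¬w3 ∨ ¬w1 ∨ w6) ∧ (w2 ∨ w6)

True

Suppose w1 = False.
From the singleton clause (w4), w4 = True.
From the singleton clause (w5), w5 = True.
From the singleton clause (w6), w6 = True.
From the singleton clause (¬w2), w2 = False.
Now (w2) is unsatisfied and unit — conflict.
So every satisfying assignment has w1 = True.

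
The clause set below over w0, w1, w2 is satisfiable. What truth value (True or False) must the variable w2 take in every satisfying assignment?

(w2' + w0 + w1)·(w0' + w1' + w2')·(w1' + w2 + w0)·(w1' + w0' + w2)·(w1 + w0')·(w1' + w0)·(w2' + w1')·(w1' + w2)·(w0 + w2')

Suppose w2 = 1.
The clause (w1') is unit, so w1 = 0.
The clause (w0) is unit, so w0 = 1.
That conflicts with the unit clause (w0').
So every satisfying assignment has w2 = False.

False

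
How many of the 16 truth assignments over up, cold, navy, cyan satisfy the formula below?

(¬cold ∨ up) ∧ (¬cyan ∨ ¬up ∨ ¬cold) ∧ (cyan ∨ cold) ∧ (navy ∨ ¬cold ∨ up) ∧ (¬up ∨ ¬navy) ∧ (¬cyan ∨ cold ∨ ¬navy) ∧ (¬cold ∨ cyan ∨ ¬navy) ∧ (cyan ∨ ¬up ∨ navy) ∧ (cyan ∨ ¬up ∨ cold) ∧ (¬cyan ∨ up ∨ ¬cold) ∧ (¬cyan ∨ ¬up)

1

There are 2^4 = 16 truth assignments over (up, cold, navy, cyan).
Split on cyan. With cyan = True, the clauses containing cyan are satisfied and ¬cyan drops from the rest; 1 of the 2^3 = 8 assignments to the other variables satisfy what remains.
With cyan = False, by the same count on the reduced clause set, 0 assignments work.
Total: 1 + 0 = 1.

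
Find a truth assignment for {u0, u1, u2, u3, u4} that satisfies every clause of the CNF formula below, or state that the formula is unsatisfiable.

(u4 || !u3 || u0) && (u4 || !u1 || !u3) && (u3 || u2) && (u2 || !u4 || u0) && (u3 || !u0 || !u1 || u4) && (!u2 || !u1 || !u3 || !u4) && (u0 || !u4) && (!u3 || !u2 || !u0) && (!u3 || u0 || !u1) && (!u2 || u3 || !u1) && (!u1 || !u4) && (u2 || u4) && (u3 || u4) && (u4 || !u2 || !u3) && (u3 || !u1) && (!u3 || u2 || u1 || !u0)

u0=true, u1=false, u2=true, u3=false, u4=true

Try u3 = false.
(u2) alone gives u2 = true.
(!u1) alone gives u1 = false.
(u4) alone gives u4 = true.
(u0) alone gives u0 = true.
All clauses are satisfied.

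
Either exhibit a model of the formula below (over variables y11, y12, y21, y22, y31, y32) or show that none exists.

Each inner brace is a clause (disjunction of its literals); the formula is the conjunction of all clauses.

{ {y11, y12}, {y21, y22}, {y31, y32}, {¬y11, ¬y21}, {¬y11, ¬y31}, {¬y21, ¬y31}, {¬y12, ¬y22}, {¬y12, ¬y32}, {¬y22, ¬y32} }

UNSATISFIABLE

Try y11 = True.
The clause (¬y21) is unit, so y21 = False.
The clause (y22) is unit, so y22 = True.
The clause (¬y31) is unit, so y31 = False.
The clause (y32) is unit, so y32 = True.
But (¬y32) is also a unit clause — contradiction.
Backtrack on y11: now try y11 = False.
The clause (y12) is unit, so y12 = True.
The clause (¬y22) is unit, so y22 = False.
The clause (y21) is unit, so y21 = True.
The clause (¬y31) is unit, so y31 = False.
The clause (y32) is unit, so y32 = True.
But (¬y32) is also a unit clause — contradiction.
Either choice for y11 ends in contradiction.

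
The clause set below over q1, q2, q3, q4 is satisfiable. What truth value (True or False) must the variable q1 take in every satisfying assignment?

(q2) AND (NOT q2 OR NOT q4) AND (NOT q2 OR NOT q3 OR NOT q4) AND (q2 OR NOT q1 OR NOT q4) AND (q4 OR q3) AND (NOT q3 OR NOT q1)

Suppose q1 = true.
(q2) alone gives q2 = true.
(NOT q4) alone gives q4 = false.
(q3) alone gives q3 = true.
That conflicts with the unit clause (NOT q3).
So every satisfying assignment has q1 = False.

False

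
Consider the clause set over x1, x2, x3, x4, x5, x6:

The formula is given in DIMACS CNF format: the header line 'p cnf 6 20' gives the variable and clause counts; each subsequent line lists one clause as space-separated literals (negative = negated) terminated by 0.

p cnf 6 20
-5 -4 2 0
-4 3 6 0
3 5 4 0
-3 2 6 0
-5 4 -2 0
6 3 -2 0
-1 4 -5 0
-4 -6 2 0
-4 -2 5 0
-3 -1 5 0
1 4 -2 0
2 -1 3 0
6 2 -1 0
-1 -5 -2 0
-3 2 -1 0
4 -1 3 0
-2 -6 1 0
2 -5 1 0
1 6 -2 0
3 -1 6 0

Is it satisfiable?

Case x5 = False:
Case x3 = True:
From the singleton clause (¬x1), x1 = False.
Case x2 = False:
From the singleton clause (x6), x6 = True.
From the singleton clause (¬x4), x4 = False.
This assignment satisfies each clause.
A satisfying assignment: x1=False,  x2=False,  x3=True,  x4=False,  x5=False,  x6=True.

Yes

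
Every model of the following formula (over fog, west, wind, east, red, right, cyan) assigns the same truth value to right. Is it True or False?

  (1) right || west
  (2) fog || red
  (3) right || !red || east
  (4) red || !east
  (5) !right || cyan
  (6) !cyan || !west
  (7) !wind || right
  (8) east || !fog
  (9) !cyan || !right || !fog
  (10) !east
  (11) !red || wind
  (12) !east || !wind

True

Suppose right = false.
From the singleton clause (west), west = true.
From the singleton clause (!cyan), cyan = false.
From the singleton clause (!wind), wind = false.
From the singleton clause (!east), east = false.
From the singleton clause (!red), red = false.
From the singleton clause (fog), fog = true.
That conflicts with the unit clause (!fog).
So every satisfying assignment has right = True.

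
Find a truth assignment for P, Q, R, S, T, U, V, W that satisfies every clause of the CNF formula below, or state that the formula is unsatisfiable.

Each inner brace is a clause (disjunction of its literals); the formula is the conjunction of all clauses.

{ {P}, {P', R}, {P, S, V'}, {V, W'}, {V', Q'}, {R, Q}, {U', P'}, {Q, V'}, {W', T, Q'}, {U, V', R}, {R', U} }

UNSATISFIABLE

Unit clause (P) forces P = 1.
Unit clause (R) forces R = 1.
Unit clause (U') forces U = 0.
But (U) is also a unit clause — contradiction.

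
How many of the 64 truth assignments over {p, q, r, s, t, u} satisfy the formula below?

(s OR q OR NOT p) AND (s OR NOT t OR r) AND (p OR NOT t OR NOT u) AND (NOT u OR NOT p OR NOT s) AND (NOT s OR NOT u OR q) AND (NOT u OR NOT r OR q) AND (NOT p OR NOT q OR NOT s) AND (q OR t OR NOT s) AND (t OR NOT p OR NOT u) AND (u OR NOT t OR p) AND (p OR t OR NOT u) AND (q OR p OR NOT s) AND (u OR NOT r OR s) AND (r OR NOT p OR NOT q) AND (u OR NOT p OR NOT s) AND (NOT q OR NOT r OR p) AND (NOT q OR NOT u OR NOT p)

3

There are 2^6 = 64 truth assignments over (p, q, r, s, t, u).
Split on r. With r = true, the clauses containing r are satisfied and NOT r drops from the rest; 0 of the 2^5 = 32 assignments to the other variables satisfy what remains.
With r = false, by the same count on the reduced clause set, 3 assignments work.
Total: 0 + 3 = 3.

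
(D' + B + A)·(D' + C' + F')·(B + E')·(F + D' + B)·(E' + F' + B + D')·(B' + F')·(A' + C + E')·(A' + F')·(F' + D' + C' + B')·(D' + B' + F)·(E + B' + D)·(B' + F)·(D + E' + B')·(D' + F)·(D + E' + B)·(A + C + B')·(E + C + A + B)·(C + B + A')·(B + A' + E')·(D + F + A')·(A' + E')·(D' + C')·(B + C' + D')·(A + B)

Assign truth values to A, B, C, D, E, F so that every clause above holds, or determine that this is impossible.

Case B = 1:
The clause (F') is unit, so F = 0.
But (F) is also a unit clause — contradiction.
That branch fails; take B = 0 instead.
The clause (E') is unit, so E = 0.
The clause (A) is unit, so A = 1.
The clause (F') is unit, so F = 0.
The clause (D') is unit, so D = 0.
But (D) is also a unit clause — contradiction.
Neither B = 1 nor B = 0 works.

UNSATISFIABLE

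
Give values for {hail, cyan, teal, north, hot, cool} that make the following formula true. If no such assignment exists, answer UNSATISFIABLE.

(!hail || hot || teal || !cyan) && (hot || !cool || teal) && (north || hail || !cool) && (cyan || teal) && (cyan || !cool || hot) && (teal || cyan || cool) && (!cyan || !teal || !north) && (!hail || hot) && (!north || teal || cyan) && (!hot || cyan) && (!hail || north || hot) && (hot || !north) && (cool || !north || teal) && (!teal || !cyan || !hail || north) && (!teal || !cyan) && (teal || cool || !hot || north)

Case cyan = true:
From the singleton clause (!teal), teal = false.
Case hail = false:
Case hot = true:
Case north = true:
From the singleton clause (cool), cool = true.
Every clause now holds.

hail=false,  cyan=true,  teal=false,  north=true,  hot=true,  cool=true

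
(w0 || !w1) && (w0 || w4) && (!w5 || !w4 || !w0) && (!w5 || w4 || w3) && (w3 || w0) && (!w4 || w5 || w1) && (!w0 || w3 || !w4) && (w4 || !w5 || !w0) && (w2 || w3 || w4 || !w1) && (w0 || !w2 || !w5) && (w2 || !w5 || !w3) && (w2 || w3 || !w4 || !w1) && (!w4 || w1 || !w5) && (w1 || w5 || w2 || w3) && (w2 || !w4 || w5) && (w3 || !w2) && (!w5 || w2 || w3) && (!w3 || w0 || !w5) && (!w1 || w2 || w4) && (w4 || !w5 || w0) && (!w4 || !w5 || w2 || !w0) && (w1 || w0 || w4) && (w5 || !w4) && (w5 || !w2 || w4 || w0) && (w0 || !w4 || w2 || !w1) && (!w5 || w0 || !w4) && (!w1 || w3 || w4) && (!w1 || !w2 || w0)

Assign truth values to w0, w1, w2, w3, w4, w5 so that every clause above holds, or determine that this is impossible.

Case w0 = true:
Case w5 = false:
Unit clause (!w4) forces w4 = false.
Case w3 = true:
Case w1 = true:
Unit clause (w2) forces w2 = true.
Every clause now holds.

w0=true,  w1=true,  w2=true,  w3=true,  w4=false,  w5=false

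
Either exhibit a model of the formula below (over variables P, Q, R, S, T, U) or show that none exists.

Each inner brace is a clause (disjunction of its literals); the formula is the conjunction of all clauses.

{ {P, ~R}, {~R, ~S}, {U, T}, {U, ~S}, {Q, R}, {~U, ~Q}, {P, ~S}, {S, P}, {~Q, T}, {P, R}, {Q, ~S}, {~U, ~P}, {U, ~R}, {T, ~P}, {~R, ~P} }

Branch on P: set P = 1.
The clause (~U) is unit, so U = 0.
The clause (T) is unit, so T = 1.
The clause (~S) is unit, so S = 0.
The clause (~R) is unit, so R = 0.
The clause (Q) is unit, so Q = 1.
This assignment satisfies each clause.

P ↦ 1,  Q ↦ 1,  R ↦ 0,  S ↦ 0,  T ↦ 1,  U ↦ 0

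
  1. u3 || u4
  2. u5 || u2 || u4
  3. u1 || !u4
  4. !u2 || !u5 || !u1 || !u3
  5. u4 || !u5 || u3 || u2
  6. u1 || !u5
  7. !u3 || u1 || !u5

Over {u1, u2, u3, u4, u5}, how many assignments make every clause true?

10

There are 2^5 = 32 truth assignments over (u1, u2, u3, u4, u5).
Split on u4. With u4 = true, the clauses containing u4 are satisfied and !u4 drops from the rest; 7 of the 2^4 = 16 assignments to the other variables satisfy what remains.
With u4 = false, by the same count on the reduced clause set, 3 assignments work.
(One model: u1=F, u2=T, u3=T, u4=F, u5=F.)
Total: 7 + 3 = 10.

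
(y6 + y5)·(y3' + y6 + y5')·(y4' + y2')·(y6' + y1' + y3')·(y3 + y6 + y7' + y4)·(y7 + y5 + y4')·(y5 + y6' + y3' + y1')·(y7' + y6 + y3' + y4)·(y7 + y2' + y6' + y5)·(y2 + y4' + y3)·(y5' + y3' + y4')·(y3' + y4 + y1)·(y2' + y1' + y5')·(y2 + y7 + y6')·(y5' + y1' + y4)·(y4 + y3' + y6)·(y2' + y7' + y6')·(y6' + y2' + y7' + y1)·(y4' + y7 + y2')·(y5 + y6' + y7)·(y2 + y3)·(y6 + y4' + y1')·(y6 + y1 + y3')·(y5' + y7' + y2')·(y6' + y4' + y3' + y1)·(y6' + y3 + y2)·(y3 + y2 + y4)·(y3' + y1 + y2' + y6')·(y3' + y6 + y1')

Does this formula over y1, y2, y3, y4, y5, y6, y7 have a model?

Case y6 = 1:
Case y4 = 0:
Case y1 = 0:
Unit clause (y3') forces y3 = 0.
Unit clause (y2) forces y2 = 1.
Unit clause (y7') forces y7 = 0.
Unit clause (y5) forces y5 = 1.
Every clause now holds.
A satisfying assignment: y1 ↦ 0, y2 ↦ 1, y3 ↦ 0, y4 ↦ 0, y5 ↦ 1, y6 ↦ 1, y7 ↦ 0.

Satisfiable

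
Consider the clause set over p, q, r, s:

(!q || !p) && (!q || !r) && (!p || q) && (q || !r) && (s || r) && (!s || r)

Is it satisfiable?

No

Case q = false:
The clause (!p) is unit, so p = false.
The clause (!r) is unit, so r = false.
The clause (s) is unit, so s = true.
That conflicts with the unit clause (!s).
Undo q and try q = true.
The clause (!p) is unit, so p = false.
The clause (!r) is unit, so r = false.
The clause (s) is unit, so s = true.
That conflicts with the unit clause (!s).
Both values of q lead to a conflict.
No assignment satisfies every clause.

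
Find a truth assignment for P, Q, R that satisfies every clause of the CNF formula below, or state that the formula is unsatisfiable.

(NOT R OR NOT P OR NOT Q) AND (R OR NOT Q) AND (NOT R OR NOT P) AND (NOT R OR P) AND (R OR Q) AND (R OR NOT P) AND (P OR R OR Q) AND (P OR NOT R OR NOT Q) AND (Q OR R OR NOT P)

Branch on R: set R = true.
From the singleton clause (NOT P), P = false.
But (P) is also a unit clause — contradiction.
That branch fails; take R = false instead.
From the singleton clause (NOT Q), Q = false.
But (Q) is also a unit clause — contradiction.
Both values of R lead to a conflict.

UNSATISFIABLE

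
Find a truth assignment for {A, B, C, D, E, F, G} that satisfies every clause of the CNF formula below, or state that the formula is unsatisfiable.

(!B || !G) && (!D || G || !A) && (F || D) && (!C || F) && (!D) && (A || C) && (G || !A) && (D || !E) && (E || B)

A ↦ false; B ↦ true; C ↦ true; D ↦ false; E ↦ false; F ↦ true; G ↦ false

Unit clause (!D) forces D = false.
Unit clause (F) forces F = true.
Unit clause (!E) forces E = false.
Unit clause (B) forces B = true.
Unit clause (!G) forces G = false.
Unit clause (!A) forces A = false.
Unit clause (C) forces C = true.
This assignment satisfies each clause.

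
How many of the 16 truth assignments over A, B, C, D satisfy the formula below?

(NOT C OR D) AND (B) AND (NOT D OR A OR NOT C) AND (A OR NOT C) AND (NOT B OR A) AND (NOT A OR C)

1

There are 2^4 = 16 truth assignments over (A, B, C, D).
Split on B. With B = true, the clauses containing B are satisfied and NOT B drops from the rest; 1 of the 2^3 = 8 assignments to the other variables satisfy what remains.
With B = false, by the same count on the reduced clause set, 0 assignments work.
Total: 1 + 0 = 1.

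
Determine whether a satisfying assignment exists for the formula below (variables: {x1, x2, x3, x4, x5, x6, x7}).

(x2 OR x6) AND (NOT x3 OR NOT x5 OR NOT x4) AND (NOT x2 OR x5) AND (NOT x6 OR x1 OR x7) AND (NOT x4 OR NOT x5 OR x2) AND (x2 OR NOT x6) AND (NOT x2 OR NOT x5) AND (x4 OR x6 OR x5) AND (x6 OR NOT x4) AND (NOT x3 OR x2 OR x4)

Try x2 = true.
Unit clause (x5) forces x5 = true.
But (NOT x5) is also a unit clause — contradiction.
So x2 must be the other value — set x2 = false.
Unit clause (x6) forces x6 = true.
But (NOT x6) is also a unit clause — contradiction.
Both values of x2 lead to a conflict.
No assignment satisfies every clause.

No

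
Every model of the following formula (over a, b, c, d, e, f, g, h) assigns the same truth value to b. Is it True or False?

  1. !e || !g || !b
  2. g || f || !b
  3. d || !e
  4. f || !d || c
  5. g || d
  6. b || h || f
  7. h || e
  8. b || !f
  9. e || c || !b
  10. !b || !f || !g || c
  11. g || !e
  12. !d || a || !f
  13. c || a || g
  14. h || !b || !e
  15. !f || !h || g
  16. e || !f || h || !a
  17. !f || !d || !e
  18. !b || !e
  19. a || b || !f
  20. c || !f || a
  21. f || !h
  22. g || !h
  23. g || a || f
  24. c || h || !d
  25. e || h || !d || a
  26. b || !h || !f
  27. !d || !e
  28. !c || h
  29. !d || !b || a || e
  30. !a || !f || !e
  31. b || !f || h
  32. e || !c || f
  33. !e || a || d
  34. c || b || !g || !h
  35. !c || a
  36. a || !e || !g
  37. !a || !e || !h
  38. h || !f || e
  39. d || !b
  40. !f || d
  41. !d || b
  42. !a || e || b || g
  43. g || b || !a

True

Suppose b = false.
Unit clause (!f) forces f = false.
Unit clause (h) forces h = true.
That conflicts with the unit clause (!h).
So every satisfying assignment has b = True.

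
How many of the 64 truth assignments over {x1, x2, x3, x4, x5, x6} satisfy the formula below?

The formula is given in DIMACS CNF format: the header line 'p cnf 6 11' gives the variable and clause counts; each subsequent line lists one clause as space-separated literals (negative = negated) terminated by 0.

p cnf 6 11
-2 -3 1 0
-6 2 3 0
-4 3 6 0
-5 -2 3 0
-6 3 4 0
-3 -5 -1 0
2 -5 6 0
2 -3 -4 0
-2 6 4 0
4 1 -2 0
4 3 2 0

There are 2^6 = 64 truth assignments over (x1, x2, x3, x4, x5, x6).
Split on x4. With x4 = True, the clauses containing x4 are satisfied and ¬x4 drops from the rest; 4 of the 2^5 = 32 assignments to the other variables satisfy what remains.
With x4 = False, by the same count on the reduced clause set, 6 assignments work.
Total: 4 + 6 = 10.

10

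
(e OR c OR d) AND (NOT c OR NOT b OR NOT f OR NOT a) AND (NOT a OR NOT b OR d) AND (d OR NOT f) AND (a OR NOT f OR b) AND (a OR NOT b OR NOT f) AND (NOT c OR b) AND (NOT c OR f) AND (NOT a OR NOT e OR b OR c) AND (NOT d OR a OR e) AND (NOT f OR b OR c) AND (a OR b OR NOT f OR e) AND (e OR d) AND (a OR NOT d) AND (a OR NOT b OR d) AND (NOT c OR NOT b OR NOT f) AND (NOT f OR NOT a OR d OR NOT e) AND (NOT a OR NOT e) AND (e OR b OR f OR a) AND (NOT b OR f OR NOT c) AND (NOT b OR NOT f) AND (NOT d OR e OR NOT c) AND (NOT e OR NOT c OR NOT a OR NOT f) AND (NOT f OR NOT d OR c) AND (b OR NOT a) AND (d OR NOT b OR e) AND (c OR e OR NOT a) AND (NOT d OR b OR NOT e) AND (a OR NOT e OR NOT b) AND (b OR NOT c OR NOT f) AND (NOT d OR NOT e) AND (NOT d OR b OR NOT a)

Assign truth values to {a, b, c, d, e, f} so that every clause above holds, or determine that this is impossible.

a=false,  b=false,  c=false,  d=false,  e=true,  f=false

Suppose d = false.
The clause (NOT f) is unit, so f = false.
The clause (NOT c) is unit, so c = false.
The clause (e) is unit, so e = true.
The clause (NOT a) is unit, so a = false.
The clause (NOT b) is unit, so b = false.
This assignment satisfies each clause.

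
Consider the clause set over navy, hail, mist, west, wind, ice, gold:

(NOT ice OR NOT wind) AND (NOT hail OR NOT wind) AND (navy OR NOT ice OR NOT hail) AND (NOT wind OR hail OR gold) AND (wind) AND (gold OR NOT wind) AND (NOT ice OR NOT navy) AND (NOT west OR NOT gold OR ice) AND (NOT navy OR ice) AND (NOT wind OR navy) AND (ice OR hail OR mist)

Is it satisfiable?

From the singleton clause (wind), wind = true.
From the singleton clause (NOT ice), ice = false.
From the singleton clause (NOT hail), hail = false.
From the singleton clause (gold), gold = true.
From the singleton clause (NOT west), west = false.
From the singleton clause (NOT navy), navy = false.
Now (navy) is unsatisfied and unit — conflict.
No assignment satisfies every clause.

No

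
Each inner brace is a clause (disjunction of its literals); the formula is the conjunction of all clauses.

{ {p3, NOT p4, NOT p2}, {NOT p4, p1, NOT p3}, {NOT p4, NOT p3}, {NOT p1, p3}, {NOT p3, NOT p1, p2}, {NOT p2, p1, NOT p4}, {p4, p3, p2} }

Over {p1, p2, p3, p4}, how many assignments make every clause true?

5

There are 2^4 = 16 truth assignments over (p1, p2, p3, p4).
Check each against the 7 clauses (columns in the order p1, p2, p3, p4):
  F F F F  ✗ fails (p4 OR p3 OR p2)
  F F F T  ✓ satisfies all
  F F T F  ✓ satisfies all
  F F T T  ✗ fails (NOT p4 OR p1 OR NOT p3)
  F T F F  ✓ satisfies all
  F T F T  ✗ fails (p3 OR NOT p4 OR NOT p2)
  F T T F  ✓ satisfies all
  F T T T  ✗ fails (NOT p4 OR p1 OR NOT p3)
  T F F F  ✗ fails (NOT p1 OR p3)
  T F F T  ✗ fails (NOT p1 OR p3)
  T F T F  ✗ fails (NOT p3 OR NOT p1 OR p2)
  T F T T  ✗ fails (NOT p4 OR NOT p3)
  T T F F  ✗ fails (NOT p1 OR p3)
  T T F T  ✗ fails (p3 OR NOT p4 OR NOT p2)
  T T T F  ✓ satisfies all
  T T T T  ✗ fails (NOT p4 OR NOT p3)
5 of the 16 rows are models.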